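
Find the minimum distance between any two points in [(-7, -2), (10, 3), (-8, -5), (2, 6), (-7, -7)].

Computing all pairwise distances among 5 points:

d((-7, -2), (10, 3)) = 17.72
d((-7, -2), (-8, -5)) = 3.1623
d((-7, -2), (2, 6)) = 12.0416
d((-7, -2), (-7, -7)) = 5.0
d((10, 3), (-8, -5)) = 19.6977
d((10, 3), (2, 6)) = 8.544
d((10, 3), (-7, -7)) = 19.7231
d((-8, -5), (2, 6)) = 14.8661
d((-8, -5), (-7, -7)) = 2.2361 <-- minimum
d((2, 6), (-7, -7)) = 15.8114

Closest pair: (-8, -5) and (-7, -7) with distance 2.2361

The closest pair is (-8, -5) and (-7, -7) with Euclidean distance 2.2361. For 5 points, brute-force pairwise comparison is shown above. For large n, the divide-and-conquer algorithm (sort by x, recurse on halves, check the dividing strip) achieves O(n log n).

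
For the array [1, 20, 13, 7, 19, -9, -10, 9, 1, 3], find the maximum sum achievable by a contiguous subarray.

Using Kadane's algorithm on [1, 20, 13, 7, 19, -9, -10, 9, 1, 3]:

Scanning through the array:
Position 1 (value 20): max_ending_here = 21, max_so_far = 21
Position 2 (value 13): max_ending_here = 34, max_so_far = 34
Position 3 (value 7): max_ending_here = 41, max_so_far = 41
Position 4 (value 19): max_ending_here = 60, max_so_far = 60
Position 5 (value -9): max_ending_here = 51, max_so_far = 60
Position 6 (value -10): max_ending_here = 41, max_so_far = 60
Position 7 (value 9): max_ending_here = 50, max_so_far = 60
Position 8 (value 1): max_ending_here = 51, max_so_far = 60
Position 9 (value 3): max_ending_here = 54, max_so_far = 60

Maximum subarray: [1, 20, 13, 7, 19]
Maximum sum: 60

The maximum subarray is [1, 20, 13, 7, 19] with sum 60. This subarray runs from index 0 to index 4.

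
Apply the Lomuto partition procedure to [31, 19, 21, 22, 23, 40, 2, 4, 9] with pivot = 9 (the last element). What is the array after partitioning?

Lomuto partition with pivot = 9:

Initial array: [31, 19, 21, 22, 23, 40, 2, 4, 9]

arr[0]=31 > 9: no swap
arr[1]=19 > 9: no swap
arr[2]=21 > 9: no swap
arr[3]=22 > 9: no swap
arr[4]=23 > 9: no swap
arr[5]=40 > 9: no swap
arr[6]=2 <= 9: swap with position 0, array becomes [2, 19, 21, 22, 23, 40, 31, 4, 9]
arr[7]=4 <= 9: swap with position 1, array becomes [2, 4, 21, 22, 23, 40, 31, 19, 9]

Place pivot at position 2: [2, 4, 9, 22, 23, 40, 31, 19, 21]
Pivot position: 2

After partitioning with pivot 9, the array becomes [2, 4, 9, 22, 23, 40, 31, 19, 21]. The pivot is placed at index 2. All elements to the left of the pivot are <= 9, and all elements to the right are > 9.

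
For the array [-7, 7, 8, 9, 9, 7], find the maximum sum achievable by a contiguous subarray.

Using Kadane's algorithm on [-7, 7, 8, 9, 9, 7]:

Scanning through the array:
Position 1 (value 7): max_ending_here = 7, max_so_far = 7
Position 2 (value 8): max_ending_here = 15, max_so_far = 15
Position 3 (value 9): max_ending_here = 24, max_so_far = 24
Position 4 (value 9): max_ending_here = 33, max_so_far = 33
Position 5 (value 7): max_ending_here = 40, max_so_far = 40

Maximum subarray: [7, 8, 9, 9, 7]
Maximum sum: 40

The maximum subarray is [7, 8, 9, 9, 7] with sum 40. This subarray runs from index 1 to index 5.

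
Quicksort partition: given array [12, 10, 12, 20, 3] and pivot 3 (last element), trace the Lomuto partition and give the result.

Lomuto partition with pivot = 3:

Initial array: [12, 10, 12, 20, 3]

arr[0]=12 > 3: no swap
arr[1]=10 > 3: no swap
arr[2]=12 > 3: no swap
arr[3]=20 > 3: no swap

Place pivot at position 0: [3, 10, 12, 20, 12]
Pivot position: 0

After partitioning with pivot 3, the array becomes [3, 10, 12, 20, 12]. The pivot is placed at index 0. All elements to the left of the pivot are <= 3, and all elements to the right are > 3.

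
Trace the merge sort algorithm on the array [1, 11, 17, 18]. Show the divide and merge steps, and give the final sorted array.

Merge sort trace:

Split: [1, 11, 17, 18] -> [1, 11] and [17, 18]
  Split: [1, 11] -> [1] and [11]
  Merge: [1] + [11] -> [1, 11]
  Split: [17, 18] -> [17] and [18]
  Merge: [17] + [18] -> [17, 18]
Merge: [1, 11] + [17, 18] -> [1, 11, 17, 18]

Final sorted array: [1, 11, 17, 18]

The merge sort proceeds by recursively splitting the array and merging sorted halves.
After all merges, the sorted array is [1, 11, 17, 18].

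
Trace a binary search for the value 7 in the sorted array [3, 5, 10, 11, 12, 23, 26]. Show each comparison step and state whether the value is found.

Binary search for 7 in [3, 5, 10, 11, 12, 23, 26]:

lo=0, hi=6, mid=3, arr[mid]=11 -> 11 > 7, search left half
lo=0, hi=2, mid=1, arr[mid]=5 -> 5 < 7, search right half
lo=2, hi=2, mid=2, arr[mid]=10 -> 10 > 7, search left half
lo=2 > hi=1, target 7 not found

Binary search determines that 7 is not in the array after 3 comparisons. The search space was exhausted without finding the target.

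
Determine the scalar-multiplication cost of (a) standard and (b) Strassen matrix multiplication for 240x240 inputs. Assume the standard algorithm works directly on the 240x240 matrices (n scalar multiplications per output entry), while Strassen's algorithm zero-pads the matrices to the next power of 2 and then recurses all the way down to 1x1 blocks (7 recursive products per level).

Matrix multiplication for 240x240 matrices:

Strassen's algorithm requires power-of-2 dimensions. Pad 240x240 to 256x256 (next power of 2).

Standard algorithm: 240^3 = 13824000 multiplications
Strassen's algorithm: 7^(log2(256)) = 7^8 = 5764801 multiplications
Savings: 13824000 - 5764801 = 8059199 multiplications

Standard: 13824000 multiplications (240^3). Strassen: 5764801 multiplications (7^8, after padding to 256x256). Strassen reduces 8 recursive multiplications to 7 at each level.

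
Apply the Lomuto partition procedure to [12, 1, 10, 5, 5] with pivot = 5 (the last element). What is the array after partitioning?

Lomuto partition with pivot = 5:

Initial array: [12, 1, 10, 5, 5]

arr[0]=12 > 5: no swap
arr[1]=1 <= 5: swap with position 0, array becomes [1, 12, 10, 5, 5]
arr[2]=10 > 5: no swap
arr[3]=5 <= 5: swap with position 1, array becomes [1, 5, 10, 12, 5]

Place pivot at position 2: [1, 5, 5, 12, 10]
Pivot position: 2

After partitioning with pivot 5, the array becomes [1, 5, 5, 12, 10]. The pivot is placed at index 2. All elements to the left of the pivot are <= 5, and all elements to the right are > 5.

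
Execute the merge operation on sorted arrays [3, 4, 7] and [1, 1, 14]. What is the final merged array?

Merging process:

Compare 3 vs 1: take 1 from right. Merged: [1]
Compare 3 vs 1: take 1 from right. Merged: [1, 1]
Compare 3 vs 14: take 3 from left. Merged: [1, 1, 3]
Compare 4 vs 14: take 4 from left. Merged: [1, 1, 3, 4]
Compare 7 vs 14: take 7 from left. Merged: [1, 1, 3, 4, 7]
Append remaining from right: [14]. Merged: [1, 1, 3, 4, 7, 14]

Final merged array: [1, 1, 3, 4, 7, 14]
Total comparisons: 5

The merged array is [1, 1, 3, 4, 7, 14], requiring 5 comparisons. The merge step runs in O(n) time where n is the total number of elements.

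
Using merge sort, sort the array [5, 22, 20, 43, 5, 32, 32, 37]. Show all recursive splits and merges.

Merge sort trace:

Split: [5, 22, 20, 43, 5, 32, 32, 37] -> [5, 22, 20, 43] and [5, 32, 32, 37]
  Split: [5, 22, 20, 43] -> [5, 22] and [20, 43]
    Split: [5, 22] -> [5] and [22]
    Merge: [5] + [22] -> [5, 22]
    Split: [20, 43] -> [20] and [43]
    Merge: [20] + [43] -> [20, 43]
  Merge: [5, 22] + [20, 43] -> [5, 20, 22, 43]
  Split: [5, 32, 32, 37] -> [5, 32] and [32, 37]
    Split: [5, 32] -> [5] and [32]
    Merge: [5] + [32] -> [5, 32]
    Split: [32, 37] -> [32] and [37]
    Merge: [32] + [37] -> [32, 37]
  Merge: [5, 32] + [32, 37] -> [5, 32, 32, 37]
Merge: [5, 20, 22, 43] + [5, 32, 32, 37] -> [5, 5, 20, 22, 32, 32, 37, 43]

Final sorted array: [5, 5, 20, 22, 32, 32, 37, 43]

The merge sort proceeds by recursively splitting the array and merging sorted halves.
After all merges, the sorted array is [5, 5, 20, 22, 32, 32, 37, 43].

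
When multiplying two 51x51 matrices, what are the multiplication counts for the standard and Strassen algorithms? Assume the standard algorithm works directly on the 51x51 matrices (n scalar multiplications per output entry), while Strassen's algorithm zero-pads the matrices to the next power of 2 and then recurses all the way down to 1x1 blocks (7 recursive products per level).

Matrix multiplication for 51x51 matrices:

Strassen's algorithm requires power-of-2 dimensions. Pad 51x51 to 64x64 (next power of 2).

Standard algorithm: 51^3 = 132651 multiplications
Strassen's algorithm: 7^(log2(64)) = 7^6 = 117649 multiplications
Savings: 132651 - 117649 = 15002 multiplications

Standard: 132651 multiplications (51^3). Strassen: 117649 multiplications (7^6, after padding to 64x64). Strassen reduces 8 recursive multiplications to 7 at each level.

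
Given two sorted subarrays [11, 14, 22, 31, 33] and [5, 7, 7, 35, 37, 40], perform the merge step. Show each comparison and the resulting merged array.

Merging process:

Compare 11 vs 5: take 5 from right. Merged: [5]
Compare 11 vs 7: take 7 from right. Merged: [5, 7]
Compare 11 vs 7: take 7 from right. Merged: [5, 7, 7]
Compare 11 vs 35: take 11 from left. Merged: [5, 7, 7, 11]
Compare 14 vs 35: take 14 from left. Merged: [5, 7, 7, 11, 14]
Compare 22 vs 35: take 22 from left. Merged: [5, 7, 7, 11, 14, 22]
Compare 31 vs 35: take 31 from left. Merged: [5, 7, 7, 11, 14, 22, 31]
Compare 33 vs 35: take 33 from left. Merged: [5, 7, 7, 11, 14, 22, 31, 33]
Append remaining from right: [35, 37, 40]. Merged: [5, 7, 7, 11, 14, 22, 31, 33, 35, 37, 40]

Final merged array: [5, 7, 7, 11, 14, 22, 31, 33, 35, 37, 40]
Total comparisons: 8

The merged array is [5, 7, 7, 11, 14, 22, 31, 33, 35, 37, 40], requiring 8 comparisons. The merge step runs in O(n) time where n is the total number of elements.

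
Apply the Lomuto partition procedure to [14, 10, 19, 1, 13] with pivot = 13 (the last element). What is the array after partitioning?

Lomuto partition with pivot = 13:

Initial array: [14, 10, 19, 1, 13]

arr[0]=14 > 13: no swap
arr[1]=10 <= 13: swap with position 0, array becomes [10, 14, 19, 1, 13]
arr[2]=19 > 13: no swap
arr[3]=1 <= 13: swap with position 1, array becomes [10, 1, 19, 14, 13]

Place pivot at position 2: [10, 1, 13, 14, 19]
Pivot position: 2

After partitioning with pivot 13, the array becomes [10, 1, 13, 14, 19]. The pivot is placed at index 2. All elements to the left of the pivot are <= 13, and all elements to the right are > 13.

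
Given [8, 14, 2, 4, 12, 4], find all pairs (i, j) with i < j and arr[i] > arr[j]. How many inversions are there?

Finding inversions in [8, 14, 2, 4, 12, 4]:

(0, 2): arr[0]=8 > arr[2]=2
(0, 3): arr[0]=8 > arr[3]=4
(0, 5): arr[0]=8 > arr[5]=4
(1, 2): arr[1]=14 > arr[2]=2
(1, 3): arr[1]=14 > arr[3]=4
(1, 4): arr[1]=14 > arr[4]=12
(1, 5): arr[1]=14 > arr[5]=4
(4, 5): arr[4]=12 > arr[5]=4

Total inversions: 8

The array has 8 inversion(s): (0,2), (0,3), (0,5), (1,2), (1,3), (1,4), (1,5), (4,5). Each pair (i,j) satisfies i < j and arr[i] > arr[j].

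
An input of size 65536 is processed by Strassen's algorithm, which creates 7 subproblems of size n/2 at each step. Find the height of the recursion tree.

For divide and conquer with division factor 2:

Problem sizes at each level:
Level 0: 65536
Level 1: 32768
Level 2: 16384
Level 3: 8192
Level 4: 4096
Level 5: 2048
Level 6: 1024
Level 7: 512
Level 8: 256
Level 9: 128
Level 10: 64
Level 11: 32
Level 12: 16
Level 13: 8
Level 14: 4
Level 15: 2
Level 16: 1

The root is level 0 and the size-1 base case is level 16 (the tree spans levels 0 through 16, i.e. 17 levels counting the root), so the depth is the number of divisions: log_2(65536) = 16

The recursion tree depth is log_2(65536) = 16. At each level, the problem size is divided by 2, so it takes 16 divisions to reduce to a base case of size 1. The algorithm makes 7 recursive calls at each level.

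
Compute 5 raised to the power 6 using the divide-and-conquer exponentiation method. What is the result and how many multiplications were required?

Computing 5^6 by squaring (build up from 5^1; each line after the first costs one multiplication):

5^1 = 5
5^2 = (5^1)^2 = 5^2 = 25
5^3 = 5 * 5^2 = 5 * 25 = 125
5^6 = (5^3)^2 = 125^2 = 15625

Result: 15625
Multiplications needed: 3 (3 lines after 5^1)

5^6 = 15625. Using exponentiation by squaring, this requires 3 multiplications. The key idea: if the exponent is even, square the half-power; if odd, multiply by the base once.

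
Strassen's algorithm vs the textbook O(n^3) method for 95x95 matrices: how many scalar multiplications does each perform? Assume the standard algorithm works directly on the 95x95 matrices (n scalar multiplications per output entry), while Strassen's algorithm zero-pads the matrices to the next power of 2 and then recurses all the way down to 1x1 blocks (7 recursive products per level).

Matrix multiplication for 95x95 matrices:

Strassen's algorithm requires power-of-2 dimensions. Pad 95x95 to 128x128 (next power of 2).

Standard algorithm: 95^3 = 857375 multiplications
Strassen's algorithm: 7^(log2(128)) = 7^7 = 823543 multiplications
Savings: 857375 - 823543 = 33832 multiplications

Standard: 857375 multiplications (95^3). Strassen: 823543 multiplications (7^7, after padding to 128x128). Strassen reduces 8 recursive multiplications to 7 at each level.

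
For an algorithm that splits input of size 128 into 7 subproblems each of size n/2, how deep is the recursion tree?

For divide and conquer with division factor 2:

Problem sizes at each level:
Level 0: 128
Level 1: 64
Level 2: 32
Level 3: 16
Level 4: 8
Level 5: 4
Level 6: 2
Level 7: 1

The root is level 0 and the size-1 base case is level 7 (the tree spans levels 0 through 7, i.e. 8 levels counting the root), so the depth is the number of divisions: log_2(128) = 7

The recursion tree depth is log_2(128) = 7. At each level, the problem size is divided by 2, so it takes 7 divisions to reduce to a base case of size 1. The algorithm makes 7 recursive calls at each level.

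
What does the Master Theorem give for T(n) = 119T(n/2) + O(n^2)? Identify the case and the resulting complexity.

Master Theorem for T(n) = 119T(n/2) + O(n^2):

a = 119, b = 2, c = 2
log_b(a) = log_2(119) = 6.8948

Case 1: c = 2 < log_2(119) = 6.8948
T(n) = O(n^(log_2 119))

For T(n) = 119T(n/2) + O(n^2): log_2(119) = 6.8948. This is Case 1 of the Master Theorem (c < log_b(a), work dominated by leaves), giving O(n^(log_2 119)).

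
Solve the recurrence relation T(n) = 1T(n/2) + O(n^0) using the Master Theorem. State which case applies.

Master Theorem for T(n) = 1T(n/2) + O(n^0):

a = 1, b = 2, c = 0
log_b(a) = log_2(1) = 0.0000

Case 2: c = 0 = log_2(1) = 0.0000
T(n) = O(n^0 log n) = O(log n)

For T(n) = 1T(n/2) + O(n^0): log_2(1) = 0.0000. This is Case 2 of the Master Theorem (c = log_b(a), equal work at all levels), giving O(log n).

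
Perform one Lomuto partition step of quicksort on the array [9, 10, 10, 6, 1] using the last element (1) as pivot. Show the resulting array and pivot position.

Lomuto partition with pivot = 1:

Initial array: [9, 10, 10, 6, 1]

arr[0]=9 > 1: no swap
arr[1]=10 > 1: no swap
arr[2]=10 > 1: no swap
arr[3]=6 > 1: no swap

Place pivot at position 0: [1, 10, 10, 6, 9]
Pivot position: 0

After partitioning with pivot 1, the array becomes [1, 10, 10, 6, 9]. The pivot is placed at index 0. All elements to the left of the pivot are <= 1, and all elements to the right are > 1.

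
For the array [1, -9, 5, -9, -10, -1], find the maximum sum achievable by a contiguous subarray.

Using Kadane's algorithm on [1, -9, 5, -9, -10, -1]:

Scanning through the array:
Position 1 (value -9): max_ending_here = -8, max_so_far = 1
Position 2 (value 5): max_ending_here = 5, max_so_far = 5
Position 3 (value -9): max_ending_here = -4, max_so_far = 5
Position 4 (value -10): max_ending_here = -10, max_so_far = 5
Position 5 (value -1): max_ending_here = -1, max_so_far = 5

Maximum subarray: [5]
Maximum sum: 5

The maximum subarray is [5] with sum 5. This subarray runs from index 2 to index 2.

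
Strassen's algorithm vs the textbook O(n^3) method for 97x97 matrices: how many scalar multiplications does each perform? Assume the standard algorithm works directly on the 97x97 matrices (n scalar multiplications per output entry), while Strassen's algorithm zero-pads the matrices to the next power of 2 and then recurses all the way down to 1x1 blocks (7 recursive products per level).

Matrix multiplication for 97x97 matrices:

Strassen's algorithm requires power-of-2 dimensions. Pad 97x97 to 128x128 (next power of 2).

Standard algorithm: 97^3 = 912673 multiplications
Strassen's algorithm: 7^(log2(128)) = 7^7 = 823543 multiplications
Savings: 912673 - 823543 = 89130 multiplications

Standard: 912673 multiplications (97^3). Strassen: 823543 multiplications (7^7, after padding to 128x128). Strassen reduces 8 recursive multiplications to 7 at each level.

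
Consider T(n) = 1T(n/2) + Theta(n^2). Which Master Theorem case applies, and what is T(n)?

Master Theorem for T(n) = 1T(n/2) + O(n^2):

a = 1, b = 2, c = 2
log_b(a) = log_2(1) = 0.0000

Case 3: c = 2 > log_2(1) = 0.0000
T(n) = O(n^2) = O(n^2)

For T(n) = 1T(n/2) + O(n^2): log_2(1) = 0.0000. This is Case 3 of the Master Theorem (c > log_b(a), work dominated by root), giving O(n^2).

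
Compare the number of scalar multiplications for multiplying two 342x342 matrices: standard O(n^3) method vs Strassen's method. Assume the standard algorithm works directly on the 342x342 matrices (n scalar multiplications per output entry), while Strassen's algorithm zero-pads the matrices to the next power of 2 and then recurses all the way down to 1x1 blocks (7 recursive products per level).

Matrix multiplication for 342x342 matrices:

Strassen's algorithm requires power-of-2 dimensions. Pad 342x342 to 512x512 (next power of 2).

Standard algorithm: 342^3 = 40001688 multiplications
Strassen's algorithm: 7^(log2(512)) = 7^9 = 40353607 multiplications
Difference: 40001688 - 40353607 = -351919 (Strassen uses MORE here due to padding overhead — for small or just-over-power-of-2 n, padding can outweigh the per-level savings)

Standard: 40001688 multiplications (342^3). Strassen: 40353607 multiplications (7^9, after padding to 512x512). Strassen reduces 8 recursive multiplications to 7 at each level.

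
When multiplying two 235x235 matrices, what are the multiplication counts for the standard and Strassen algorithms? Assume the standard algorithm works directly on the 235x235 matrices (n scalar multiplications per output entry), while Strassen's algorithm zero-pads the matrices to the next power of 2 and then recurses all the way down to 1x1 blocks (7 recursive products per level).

Matrix multiplication for 235x235 matrices:

Strassen's algorithm requires power-of-2 dimensions. Pad 235x235 to 256x256 (next power of 2).

Standard algorithm: 235^3 = 12977875 multiplications
Strassen's algorithm: 7^(log2(256)) = 7^8 = 5764801 multiplications
Savings: 12977875 - 5764801 = 7213074 multiplications

Standard: 12977875 multiplications (235^3). Strassen: 5764801 multiplications (7^8, after padding to 256x256). Strassen reduces 8 recursive multiplications to 7 at each level.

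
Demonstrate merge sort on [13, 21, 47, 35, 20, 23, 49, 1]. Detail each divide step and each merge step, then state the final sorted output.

Merge sort trace:

Split: [13, 21, 47, 35, 20, 23, 49, 1] -> [13, 21, 47, 35] and [20, 23, 49, 1]
  Split: [13, 21, 47, 35] -> [13, 21] and [47, 35]
    Split: [13, 21] -> [13] and [21]
    Merge: [13] + [21] -> [13, 21]
    Split: [47, 35] -> [47] and [35]
    Merge: [47] + [35] -> [35, 47]
  Merge: [13, 21] + [35, 47] -> [13, 21, 35, 47]
  Split: [20, 23, 49, 1] -> [20, 23] and [49, 1]
    Split: [20, 23] -> [20] and [23]
    Merge: [20] + [23] -> [20, 23]
    Split: [49, 1] -> [49] and [1]
    Merge: [49] + [1] -> [1, 49]
  Merge: [20, 23] + [1, 49] -> [1, 20, 23, 49]
Merge: [13, 21, 35, 47] + [1, 20, 23, 49] -> [1, 13, 20, 21, 23, 35, 47, 49]

Final sorted array: [1, 13, 20, 21, 23, 35, 47, 49]

The merge sort proceeds by recursively splitting the array and merging sorted halves.
After all merges, the sorted array is [1, 13, 20, 21, 23, 35, 47, 49].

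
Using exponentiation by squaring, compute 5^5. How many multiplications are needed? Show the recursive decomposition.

Computing 5^5 by squaring (build up from 5^1; each line after the first costs one multiplication):

5^1 = 5
5^2 = (5^1)^2 = 5^2 = 25
5^4 = (5^2)^2 = 25^2 = 625
5^5 = 5 * 5^4 = 5 * 625 = 3125

Result: 3125
Multiplications needed: 3 (3 lines after 5^1)

5^5 = 3125. Using exponentiation by squaring, this requires 3 multiplications. The key idea: if the exponent is even, square the half-power; if odd, multiply by the base once.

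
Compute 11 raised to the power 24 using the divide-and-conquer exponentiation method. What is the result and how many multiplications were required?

Computing 11^24 by squaring (build up from 11^1; each line after the first costs one multiplication):

11^1 = 11
11^2 = (11^1)^2 = 11^2 = 121
11^3 = 11 * 11^2 = 11 * 121 = 1331
11^6 = (11^3)^2 = 1331^2 = 1771561
11^12 = (11^6)^2 = 1771561^2 = 3138428376721
11^24 = (11^12)^2 = 3138428376721^2 = 9849732675807611094711841

Result: 9849732675807611094711841
Multiplications needed: 5 (5 lines after 11^1)

11^24 = 9849732675807611094711841. Using exponentiation by squaring, this requires 5 multiplications. The key idea: if the exponent is even, square the half-power; if odd, multiply by the base once.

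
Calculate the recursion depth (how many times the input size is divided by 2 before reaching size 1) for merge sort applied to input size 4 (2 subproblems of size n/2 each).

For divide and conquer with division factor 2:

Problem sizes at each level:
Level 0: 4
Level 1: 2
Level 2: 1

The root is level 0 and the size-1 base case is level 2 (the tree spans levels 0 through 2, i.e. 3 levels counting the root), so the depth is the number of divisions: log_2(4) = 2

The recursion tree depth is log_2(4) = 2. At each level, the problem size is divided by 2, so it takes 2 divisions to reduce to a base case of size 1. The algorithm makes 2 recursive calls at each level.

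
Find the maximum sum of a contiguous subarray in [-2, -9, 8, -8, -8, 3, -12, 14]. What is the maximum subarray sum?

Using Kadane's algorithm on [-2, -9, 8, -8, -8, 3, -12, 14]:

Scanning through the array:
Position 1 (value -9): max_ending_here = -9, max_so_far = -2
Position 2 (value 8): max_ending_here = 8, max_so_far = 8
Position 3 (value -8): max_ending_here = 0, max_so_far = 8
Position 4 (value -8): max_ending_here = -8, max_so_far = 8
Position 5 (value 3): max_ending_here = 3, max_so_far = 8
Position 6 (value -12): max_ending_here = -9, max_so_far = 8
Position 7 (value 14): max_ending_here = 14, max_so_far = 14

Maximum subarray: [14]
Maximum sum: 14

The maximum subarray is [14] with sum 14. This subarray runs from index 7 to index 7.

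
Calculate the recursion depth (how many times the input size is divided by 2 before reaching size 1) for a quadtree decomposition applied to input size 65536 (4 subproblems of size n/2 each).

For divide and conquer with division factor 2:

Problem sizes at each level:
Level 0: 65536
Level 1: 32768
Level 2: 16384
Level 3: 8192
Level 4: 4096
Level 5: 2048
Level 6: 1024
Level 7: 512
Level 8: 256
Level 9: 128
Level 10: 64
Level 11: 32
Level 12: 16
Level 13: 8
Level 14: 4
Level 15: 2
Level 16: 1

The root is level 0 and the size-1 base case is level 16 (the tree spans levels 0 through 16, i.e. 17 levels counting the root), so the depth is the number of divisions: log_2(65536) = 16

The recursion tree depth is log_2(65536) = 16. At each level, the problem size is divided by 2, so it takes 16 divisions to reduce to a base case of size 1. The algorithm makes 4 recursive calls at each level.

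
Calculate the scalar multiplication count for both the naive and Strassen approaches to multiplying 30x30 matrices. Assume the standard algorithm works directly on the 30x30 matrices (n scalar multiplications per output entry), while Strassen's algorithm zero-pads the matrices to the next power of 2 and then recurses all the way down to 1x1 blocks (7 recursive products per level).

Matrix multiplication for 30x30 matrices:

Strassen's algorithm requires power-of-2 dimensions. Pad 30x30 to 32x32 (next power of 2).

Standard algorithm: 30^3 = 27000 multiplications
Strassen's algorithm: 7^(log2(32)) = 7^5 = 16807 multiplications
Savings: 27000 - 16807 = 10193 multiplications

Standard: 27000 multiplications (30^3). Strassen: 16807 multiplications (7^5, after padding to 32x32). Strassen reduces 8 recursive multiplications to 7 at each level.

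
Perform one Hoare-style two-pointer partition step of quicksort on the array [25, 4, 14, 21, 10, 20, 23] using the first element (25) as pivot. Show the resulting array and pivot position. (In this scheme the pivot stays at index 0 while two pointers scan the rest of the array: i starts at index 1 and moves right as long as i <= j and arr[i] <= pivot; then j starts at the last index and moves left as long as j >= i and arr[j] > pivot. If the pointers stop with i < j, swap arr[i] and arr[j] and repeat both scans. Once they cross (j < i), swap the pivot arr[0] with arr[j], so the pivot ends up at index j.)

Hoare-style two-pointer partition with pivot = 25:

Initial array: [25, 4, 14, 21, 10, 20, 23]

Pointers start at i = 1, j = 6.
i ends at 7, j ends at 6: the pointers have crossed (j < i), so scanning stops.

Swap pivot arr[0] with arr[6] to place pivot at position 6: [23, 4, 14, 21, 10, 20, 25]
Pivot position: 6

After partitioning with pivot 25, the array becomes [23, 4, 14, 21, 10, 20, 25]. The pivot is placed at index 6. All elements to the left of the pivot are <= 25, and all elements to the right are > 25.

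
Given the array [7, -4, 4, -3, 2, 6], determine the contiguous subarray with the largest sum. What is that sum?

Using Kadane's algorithm on [7, -4, 4, -3, 2, 6]:

Scanning through the array:
Position 1 (value -4): max_ending_here = 3, max_so_far = 7
Position 2 (value 4): max_ending_here = 7, max_so_far = 7
Position 3 (value -3): max_ending_here = 4, max_so_far = 7
Position 4 (value 2): max_ending_here = 6, max_so_far = 7
Position 5 (value 6): max_ending_here = 12, max_so_far = 12

Maximum subarray: [7, -4, 4, -3, 2, 6]
Maximum sum: 12

The maximum subarray is [7, -4, 4, -3, 2, 6] with sum 12. This subarray runs from index 0 to index 5.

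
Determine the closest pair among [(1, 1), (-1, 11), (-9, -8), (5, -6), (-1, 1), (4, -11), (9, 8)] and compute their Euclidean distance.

Computing all pairwise distances among 7 points:

d((1, 1), (-1, 11)) = 10.198
d((1, 1), (-9, -8)) = 13.4536
d((1, 1), (5, -6)) = 8.0623
d((1, 1), (-1, 1)) = 2.0 <-- minimum
d((1, 1), (4, -11)) = 12.3693
d((1, 1), (9, 8)) = 10.6301
d((-1, 11), (-9, -8)) = 20.6155
d((-1, 11), (5, -6)) = 18.0278
d((-1, 11), (-1, 1)) = 10.0
d((-1, 11), (4, -11)) = 22.561
d((-1, 11), (9, 8)) = 10.4403
d((-9, -8), (5, -6)) = 14.1421
d((-9, -8), (-1, 1)) = 12.0416
d((-9, -8), (4, -11)) = 13.3417
d((-9, -8), (9, 8)) = 24.0832
d((5, -6), (-1, 1)) = 9.2195
d((5, -6), (4, -11)) = 5.099
d((5, -6), (9, 8)) = 14.5602
d((-1, 1), (4, -11)) = 13.0
d((-1, 1), (9, 8)) = 12.2066
d((4, -11), (9, 8)) = 19.6469

Closest pair: (1, 1) and (-1, 1) with distance 2.0

The closest pair is (1, 1) and (-1, 1) with Euclidean distance 2.0. For 7 points, brute-force pairwise comparison is shown above. For large n, the divide-and-conquer algorithm (sort by x, recurse on halves, check the dividing strip) achieves O(n log n).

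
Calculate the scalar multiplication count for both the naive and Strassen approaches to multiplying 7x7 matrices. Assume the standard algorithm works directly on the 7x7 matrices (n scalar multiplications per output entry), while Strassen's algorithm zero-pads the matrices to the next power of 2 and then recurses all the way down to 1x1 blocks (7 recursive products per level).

Matrix multiplication for 7x7 matrices:

Strassen's algorithm requires power-of-2 dimensions. Pad 7x7 to 8x8 (next power of 2).

Standard algorithm: 7^3 = 343 multiplications
Strassen's algorithm: 7^(log2(8)) = 7^3 = 343 multiplications
Savings: 343 - 343 = 0 multiplications

Standard: 343 multiplications (7^3). Strassen: 343 multiplications (7^3, after padding to 8x8). Strassen reduces 8 recursive multiplications to 7 at each level.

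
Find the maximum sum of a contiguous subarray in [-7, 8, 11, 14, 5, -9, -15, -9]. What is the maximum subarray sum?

Using Kadane's algorithm on [-7, 8, 11, 14, 5, -9, -15, -9]:

Scanning through the array:
Position 1 (value 8): max_ending_here = 8, max_so_far = 8
Position 2 (value 11): max_ending_here = 19, max_so_far = 19
Position 3 (value 14): max_ending_here = 33, max_so_far = 33
Position 4 (value 5): max_ending_here = 38, max_so_far = 38
Position 5 (value -9): max_ending_here = 29, max_so_far = 38
Position 6 (value -15): max_ending_here = 14, max_so_far = 38
Position 7 (value -9): max_ending_here = 5, max_so_far = 38

Maximum subarray: [8, 11, 14, 5]
Maximum sum: 38

The maximum subarray is [8, 11, 14, 5] with sum 38. This subarray runs from index 1 to index 4.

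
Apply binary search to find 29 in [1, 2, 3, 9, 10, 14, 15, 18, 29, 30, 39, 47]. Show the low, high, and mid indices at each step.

Binary search for 29 in [1, 2, 3, 9, 10, 14, 15, 18, 29, 30, 39, 47]:

lo=0, hi=11, mid=5, arr[mid]=14 -> 14 < 29, search right half
lo=6, hi=11, mid=8, arr[mid]=29 -> Found target at index 8!

Binary search finds 29 at index 8 after 2 comparisons. The search repeatedly halves the search space by comparing with the middle element.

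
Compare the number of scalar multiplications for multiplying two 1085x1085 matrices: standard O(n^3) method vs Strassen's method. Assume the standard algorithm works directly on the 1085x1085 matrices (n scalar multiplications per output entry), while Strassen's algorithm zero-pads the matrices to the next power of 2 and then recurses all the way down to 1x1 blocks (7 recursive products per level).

Matrix multiplication for 1085x1085 matrices:

Strassen's algorithm requires power-of-2 dimensions. Pad 1085x1085 to 2048x2048 (next power of 2).

Standard algorithm: 1085^3 = 1277289125 multiplications
Strassen's algorithm: 7^(log2(2048)) = 7^11 = 1977326743 multiplications
Difference: 1277289125 - 1977326743 = -700037618 (Strassen uses MORE here due to padding overhead — for small or just-over-power-of-2 n, padding can outweigh the per-level savings)

Standard: 1277289125 multiplications (1085^3). Strassen: 1977326743 multiplications (7^11, after padding to 2048x2048). Strassen reduces 8 recursive multiplications to 7 at each level.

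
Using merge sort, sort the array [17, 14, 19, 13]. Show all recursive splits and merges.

Merge sort trace:

Split: [17, 14, 19, 13] -> [17, 14] and [19, 13]
  Split: [17, 14] -> [17] and [14]
  Merge: [17] + [14] -> [14, 17]
  Split: [19, 13] -> [19] and [13]
  Merge: [19] + [13] -> [13, 19]
Merge: [14, 17] + [13, 19] -> [13, 14, 17, 19]

Final sorted array: [13, 14, 17, 19]

The merge sort proceeds by recursively splitting the array and merging sorted halves.
After all merges, the sorted array is [13, 14, 17, 19].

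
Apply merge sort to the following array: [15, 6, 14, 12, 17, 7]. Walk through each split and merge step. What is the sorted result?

Merge sort trace:

Split: [15, 6, 14, 12, 17, 7] -> [15, 6, 14] and [12, 17, 7]
  Split: [15, 6, 14] -> [15] and [6, 14]
    Split: [6, 14] -> [6] and [14]
    Merge: [6] + [14] -> [6, 14]
  Merge: [15] + [6, 14] -> [6, 14, 15]
  Split: [12, 17, 7] -> [12] and [17, 7]
    Split: [17, 7] -> [17] and [7]
    Merge: [17] + [7] -> [7, 17]
  Merge: [12] + [7, 17] -> [7, 12, 17]
Merge: [6, 14, 15] + [7, 12, 17] -> [6, 7, 12, 14, 15, 17]

Final sorted array: [6, 7, 12, 14, 15, 17]

The merge sort proceeds by recursively splitting the array and merging sorted halves.
After all merges, the sorted array is [6, 7, 12, 14, 15, 17].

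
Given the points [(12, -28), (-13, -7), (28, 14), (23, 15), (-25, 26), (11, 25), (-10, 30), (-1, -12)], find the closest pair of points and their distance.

Computing all pairwise distances among 8 points:

d((12, -28), (-13, -7)) = 32.6497
d((12, -28), (28, 14)) = 44.9444
d((12, -28), (23, 15)) = 44.3847
d((12, -28), (-25, 26)) = 65.4599
d((12, -28), (11, 25)) = 53.0094
d((12, -28), (-10, 30)) = 62.0322
d((12, -28), (-1, -12)) = 20.6155
d((-13, -7), (28, 14)) = 46.0652
d((-13, -7), (23, 15)) = 42.19
d((-13, -7), (-25, 26)) = 35.1141
d((-13, -7), (11, 25)) = 40.0
d((-13, -7), (-10, 30)) = 37.1214
d((-13, -7), (-1, -12)) = 13.0
d((28, 14), (23, 15)) = 5.099 <-- minimum
d((28, 14), (-25, 26)) = 54.3415
d((28, 14), (11, 25)) = 20.2485
d((28, 14), (-10, 30)) = 41.2311
d((28, 14), (-1, -12)) = 38.9487
d((23, 15), (-25, 26)) = 49.2443
d((23, 15), (11, 25)) = 15.6205
d((23, 15), (-10, 30)) = 36.2491
d((23, 15), (-1, -12)) = 36.1248
d((-25, 26), (11, 25)) = 36.0139
d((-25, 26), (-10, 30)) = 15.5242
d((-25, 26), (-1, -12)) = 44.9444
d((11, 25), (-10, 30)) = 21.587
d((11, 25), (-1, -12)) = 38.8973
d((-10, 30), (-1, -12)) = 42.9535

Closest pair: (28, 14) and (23, 15) with distance 5.099

The closest pair is (28, 14) and (23, 15) with Euclidean distance 5.099. For 8 points, brute-force pairwise comparison is shown above. For large n, the divide-and-conquer algorithm (sort by x, recurse on halves, check the dividing strip) achieves O(n log n).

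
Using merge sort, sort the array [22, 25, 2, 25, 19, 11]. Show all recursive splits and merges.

Merge sort trace:

Split: [22, 25, 2, 25, 19, 11] -> [22, 25, 2] and [25, 19, 11]
  Split: [22, 25, 2] -> [22] and [25, 2]
    Split: [25, 2] -> [25] and [2]
    Merge: [25] + [2] -> [2, 25]
  Merge: [22] + [2, 25] -> [2, 22, 25]
  Split: [25, 19, 11] -> [25] and [19, 11]
    Split: [19, 11] -> [19] and [11]
    Merge: [19] + [11] -> [11, 19]
  Merge: [25] + [11, 19] -> [11, 19, 25]
Merge: [2, 22, 25] + [11, 19, 25] -> [2, 11, 19, 22, 25, 25]

Final sorted array: [2, 11, 19, 22, 25, 25]

The merge sort proceeds by recursively splitting the array and merging sorted halves.
After all merges, the sorted array is [2, 11, 19, 22, 25, 25].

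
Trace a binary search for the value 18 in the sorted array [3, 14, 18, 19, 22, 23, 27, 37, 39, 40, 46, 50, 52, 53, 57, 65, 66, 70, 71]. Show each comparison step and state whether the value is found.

Binary search for 18 in [3, 14, 18, 19, 22, 23, 27, 37, 39, 40, 46, 50, 52, 53, 57, 65, 66, 70, 71]:

lo=0, hi=18, mid=9, arr[mid]=40 -> 40 > 18, search left half
lo=0, hi=8, mid=4, arr[mid]=22 -> 22 > 18, search left half
lo=0, hi=3, mid=1, arr[mid]=14 -> 14 < 18, search right half
lo=2, hi=3, mid=2, arr[mid]=18 -> Found target at index 2!

Binary search finds 18 at index 2 after 4 comparisons. The search repeatedly halves the search space by comparing with the middle element.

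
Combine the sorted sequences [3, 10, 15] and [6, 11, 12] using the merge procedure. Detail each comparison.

Merging process:

Compare 3 vs 6: take 3 from left. Merged: [3]
Compare 10 vs 6: take 6 from right. Merged: [3, 6]
Compare 10 vs 11: take 10 from left. Merged: [3, 6, 10]
Compare 15 vs 11: take 11 from right. Merged: [3, 6, 10, 11]
Compare 15 vs 12: take 12 from right. Merged: [3, 6, 10, 11, 12]
Append remaining from left: [15]. Merged: [3, 6, 10, 11, 12, 15]

Final merged array: [3, 6, 10, 11, 12, 15]
Total comparisons: 5

The merged array is [3, 6, 10, 11, 12, 15], requiring 5 comparisons. The merge step runs in O(n) time where n is the total number of elements.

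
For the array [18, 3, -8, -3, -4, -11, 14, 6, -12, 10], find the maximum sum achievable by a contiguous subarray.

Using Kadane's algorithm on [18, 3, -8, -3, -4, -11, 14, 6, -12, 10]:

Scanning through the array:
Position 1 (value 3): max_ending_here = 21, max_so_far = 21
Position 2 (value -8): max_ending_here = 13, max_so_far = 21
Position 3 (value -3): max_ending_here = 10, max_so_far = 21
Position 4 (value -4): max_ending_here = 6, max_so_far = 21
Position 5 (value -11): max_ending_here = -5, max_so_far = 21
Position 6 (value 14): max_ending_here = 14, max_so_far = 21
Position 7 (value 6): max_ending_here = 20, max_so_far = 21
Position 8 (value -12): max_ending_here = 8, max_so_far = 21
Position 9 (value 10): max_ending_here = 18, max_so_far = 21

Maximum subarray: [18, 3]
Maximum sum: 21

The maximum subarray is [18, 3] with sum 21. This subarray runs from index 0 to index 1.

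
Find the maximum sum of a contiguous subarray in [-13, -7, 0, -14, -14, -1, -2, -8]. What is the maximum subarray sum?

Using Kadane's algorithm on [-13, -7, 0, -14, -14, -1, -2, -8]:

Scanning through the array:
Position 1 (value -7): max_ending_here = -7, max_so_far = -7
Position 2 (value 0): max_ending_here = 0, max_so_far = 0
Position 3 (value -14): max_ending_here = -14, max_so_far = 0
Position 4 (value -14): max_ending_here = -14, max_so_far = 0
Position 5 (value -1): max_ending_here = -1, max_so_far = 0
Position 6 (value -2): max_ending_here = -2, max_so_far = 0
Position 7 (value -8): max_ending_here = -8, max_so_far = 0

Maximum subarray: [0]
Maximum sum: 0

The maximum subarray is [0] with sum 0. This subarray runs from index 2 to index 2.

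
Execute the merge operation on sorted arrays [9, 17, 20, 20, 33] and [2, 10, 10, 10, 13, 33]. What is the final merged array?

Merging process:

Compare 9 vs 2: take 2 from right. Merged: [2]
Compare 9 vs 10: take 9 from left. Merged: [2, 9]
Compare 17 vs 10: take 10 from right. Merged: [2, 9, 10]
Compare 17 vs 10: take 10 from right. Merged: [2, 9, 10, 10]
Compare 17 vs 10: take 10 from right. Merged: [2, 9, 10, 10, 10]
Compare 17 vs 13: take 13 from right. Merged: [2, 9, 10, 10, 10, 13]
Compare 17 vs 33: take 17 from left. Merged: [2, 9, 10, 10, 10, 13, 17]
Compare 20 vs 33: take 20 from left. Merged: [2, 9, 10, 10, 10, 13, 17, 20]
Compare 20 vs 33: take 20 from left. Merged: [2, 9, 10, 10, 10, 13, 17, 20, 20]
Compare 33 vs 33: take 33 from left. Merged: [2, 9, 10, 10, 10, 13, 17, 20, 20, 33]
Append remaining from right: [33]. Merged: [2, 9, 10, 10, 10, 13, 17, 20, 20, 33, 33]

Final merged array: [2, 9, 10, 10, 10, 13, 17, 20, 20, 33, 33]
Total comparisons: 10

The merged array is [2, 9, 10, 10, 10, 13, 17, 20, 20, 33, 33], requiring 10 comparisons. The merge step runs in O(n) time where n is the total number of elements.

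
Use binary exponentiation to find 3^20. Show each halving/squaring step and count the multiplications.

Computing 3^20 by squaring (build up from 3^1; each line after the first costs one multiplication):

3^1 = 3
3^2 = (3^1)^2 = 3^2 = 9
3^4 = (3^2)^2 = 9^2 = 81
3^5 = 3 * 3^4 = 3 * 81 = 243
3^10 = (3^5)^2 = 243^2 = 59049
3^20 = (3^10)^2 = 59049^2 = 3486784401

Result: 3486784401
Multiplications needed: 5 (5 lines after 3^1)

3^20 = 3486784401. Using exponentiation by squaring, this requires 5 multiplications. The key idea: if the exponent is even, square the half-power; if odd, multiply by the base once.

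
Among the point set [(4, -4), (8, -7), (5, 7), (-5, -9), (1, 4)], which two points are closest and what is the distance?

Computing all pairwise distances among 5 points:

d((4, -4), (8, -7)) = 5.0 <-- minimum
d((4, -4), (5, 7)) = 11.0454
d((4, -4), (-5, -9)) = 10.2956
d((4, -4), (1, 4)) = 8.544
d((8, -7), (5, 7)) = 14.3178
d((8, -7), (-5, -9)) = 13.1529
d((8, -7), (1, 4)) = 13.0384
d((5, 7), (-5, -9)) = 18.868
d((5, 7), (1, 4)) = 5.0 <-- minimum
d((-5, -9), (1, 4)) = 14.3178

Minimum distance: 5.0 (tie among 2 pairs: (4, -4) and (8, -7); (5, 7) and (1, 4))

The minimum Euclidean distance is 5.0. There is a tie: 2 pairs achieve this minimum — (4, -4) and (8, -7); (5, 7) and (1, 4). Any of these is a valid closest pair. For 5 points, brute-force pairwise comparison is shown above. For large n, the divide-and-conquer algorithm (sort by x, recurse on halves, check the dividing strip) achieves O(n log n).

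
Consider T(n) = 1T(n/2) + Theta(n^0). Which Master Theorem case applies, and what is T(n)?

Master Theorem for T(n) = 1T(n/2) + O(n^0):

a = 1, b = 2, c = 0
log_b(a) = log_2(1) = 0.0000

Case 2: c = 0 = log_2(1) = 0.0000
T(n) = O(n^0 log n) = O(log n)

For T(n) = 1T(n/2) + O(n^0): log_2(1) = 0.0000. This is Case 2 of the Master Theorem (c = log_b(a), equal work at all levels), giving O(log n).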